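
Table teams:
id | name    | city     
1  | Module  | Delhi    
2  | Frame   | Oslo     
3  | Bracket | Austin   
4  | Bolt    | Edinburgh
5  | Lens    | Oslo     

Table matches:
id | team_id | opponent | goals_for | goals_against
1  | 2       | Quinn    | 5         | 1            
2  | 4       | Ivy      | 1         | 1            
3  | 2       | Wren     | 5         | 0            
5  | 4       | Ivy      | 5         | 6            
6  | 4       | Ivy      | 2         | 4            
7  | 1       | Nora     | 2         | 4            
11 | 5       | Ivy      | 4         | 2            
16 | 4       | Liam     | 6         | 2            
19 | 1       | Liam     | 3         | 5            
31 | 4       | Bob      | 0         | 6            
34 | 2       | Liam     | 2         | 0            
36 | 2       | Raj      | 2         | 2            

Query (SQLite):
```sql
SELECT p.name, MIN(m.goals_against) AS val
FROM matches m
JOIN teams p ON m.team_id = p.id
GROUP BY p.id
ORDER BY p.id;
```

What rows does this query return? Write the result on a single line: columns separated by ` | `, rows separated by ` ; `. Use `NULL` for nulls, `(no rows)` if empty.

Module | 4 ; Frame | 0 ; Bolt | 1 ; Lens | 2

Join each matches row to its teams via team_id.
Group joined rows by teams.id; compute MIN(m.goals_against) per group.
  1: ids {7, 19} → MIN(m.goals_against)=4
  2: ids {1, 3, 34, 36} → MIN(m.goals_against)=0
  4: ids {2, 5, 6, 16, 31} → MIN(m.goals_against)=1
  5: ids {11} → MIN(m.goals_against)=2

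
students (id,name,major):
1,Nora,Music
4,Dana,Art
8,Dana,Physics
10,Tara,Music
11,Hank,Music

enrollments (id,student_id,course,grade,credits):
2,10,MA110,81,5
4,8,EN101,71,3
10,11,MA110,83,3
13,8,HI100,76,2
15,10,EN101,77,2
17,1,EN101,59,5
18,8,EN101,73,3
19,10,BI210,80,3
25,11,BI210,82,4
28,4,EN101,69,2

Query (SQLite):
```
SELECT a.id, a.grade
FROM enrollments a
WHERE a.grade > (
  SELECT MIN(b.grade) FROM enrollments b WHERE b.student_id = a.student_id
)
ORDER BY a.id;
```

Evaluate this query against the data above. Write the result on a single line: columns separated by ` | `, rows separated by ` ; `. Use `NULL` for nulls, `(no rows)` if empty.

2 | 81 ; 10 | 83 ; 13 | 76 ; 18 | 73 ; 19 | 80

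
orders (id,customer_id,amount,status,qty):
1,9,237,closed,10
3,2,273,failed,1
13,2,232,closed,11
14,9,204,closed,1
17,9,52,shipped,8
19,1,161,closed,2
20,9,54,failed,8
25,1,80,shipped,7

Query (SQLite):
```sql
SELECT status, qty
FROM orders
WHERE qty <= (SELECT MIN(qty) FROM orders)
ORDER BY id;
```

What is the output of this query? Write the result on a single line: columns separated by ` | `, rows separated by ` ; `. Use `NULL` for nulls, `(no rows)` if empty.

Scalar subquery: MIN(qty) over all orders rows = 1.
Keep rows where qty <= that value.

failed | 1 ; closed | 1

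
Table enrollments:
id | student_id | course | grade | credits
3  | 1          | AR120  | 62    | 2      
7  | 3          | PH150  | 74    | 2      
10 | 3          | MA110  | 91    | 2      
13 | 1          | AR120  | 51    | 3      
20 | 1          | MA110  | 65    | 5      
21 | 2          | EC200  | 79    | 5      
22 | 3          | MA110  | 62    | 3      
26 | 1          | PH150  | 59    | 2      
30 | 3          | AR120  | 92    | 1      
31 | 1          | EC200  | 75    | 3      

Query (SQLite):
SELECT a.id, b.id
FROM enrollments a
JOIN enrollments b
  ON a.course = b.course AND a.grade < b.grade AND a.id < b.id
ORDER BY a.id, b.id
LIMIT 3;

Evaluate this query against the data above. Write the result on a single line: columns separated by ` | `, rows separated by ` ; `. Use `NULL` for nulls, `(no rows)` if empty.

3 | 30 ; 13 | 30

Pairs (a,b) with same course, a.grade < b.grade, a.id < b.id.
course groups: AR120:{3,13,30} EC200:{21,31} MA110:{10,20,22} PH150:{7,26}
Ordered by (a.id, b.id); first 3.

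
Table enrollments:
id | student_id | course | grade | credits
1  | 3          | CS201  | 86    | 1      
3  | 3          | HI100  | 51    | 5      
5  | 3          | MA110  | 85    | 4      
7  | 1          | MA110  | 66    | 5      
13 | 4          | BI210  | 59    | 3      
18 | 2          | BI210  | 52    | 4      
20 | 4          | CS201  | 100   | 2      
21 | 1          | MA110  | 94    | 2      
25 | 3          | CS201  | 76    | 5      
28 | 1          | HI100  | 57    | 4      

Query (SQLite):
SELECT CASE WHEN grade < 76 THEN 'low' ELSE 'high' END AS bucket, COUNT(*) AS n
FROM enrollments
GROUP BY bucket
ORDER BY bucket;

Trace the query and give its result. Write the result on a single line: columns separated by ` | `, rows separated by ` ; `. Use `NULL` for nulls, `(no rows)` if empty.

Bucket rows by grade < 76 → 'low' else 'high'; count each bucket.

high | 5 ; low | 5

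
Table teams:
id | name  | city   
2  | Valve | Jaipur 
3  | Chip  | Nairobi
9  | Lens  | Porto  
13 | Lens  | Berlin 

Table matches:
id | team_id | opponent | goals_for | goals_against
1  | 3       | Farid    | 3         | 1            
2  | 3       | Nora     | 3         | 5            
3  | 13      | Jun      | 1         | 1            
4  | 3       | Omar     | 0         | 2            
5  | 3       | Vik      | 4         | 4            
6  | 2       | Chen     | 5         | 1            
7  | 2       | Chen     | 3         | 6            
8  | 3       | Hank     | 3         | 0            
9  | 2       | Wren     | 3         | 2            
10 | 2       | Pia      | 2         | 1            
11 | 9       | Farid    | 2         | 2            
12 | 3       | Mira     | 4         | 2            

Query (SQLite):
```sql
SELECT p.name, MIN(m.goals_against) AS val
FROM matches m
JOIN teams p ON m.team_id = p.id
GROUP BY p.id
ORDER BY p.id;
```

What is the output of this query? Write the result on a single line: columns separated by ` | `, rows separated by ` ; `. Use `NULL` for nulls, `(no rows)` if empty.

Join each matches row to its teams via team_id.
Group joined rows by teams.id; compute MIN(m.goals_against) per group.
  2: ids {6, 7, 9, 10} → MIN(m.goals_against)=1
  3: ids {1, 2, 4, 5, 8, 12} → MIN(m.goals_against)=0
  9: ids {11} → MIN(m.goals_against)=2
  13: ids {3} → MIN(m.goals_against)=1

Valve | 1 ; Chip | 0 ; Lens | 2 ; Lens | 1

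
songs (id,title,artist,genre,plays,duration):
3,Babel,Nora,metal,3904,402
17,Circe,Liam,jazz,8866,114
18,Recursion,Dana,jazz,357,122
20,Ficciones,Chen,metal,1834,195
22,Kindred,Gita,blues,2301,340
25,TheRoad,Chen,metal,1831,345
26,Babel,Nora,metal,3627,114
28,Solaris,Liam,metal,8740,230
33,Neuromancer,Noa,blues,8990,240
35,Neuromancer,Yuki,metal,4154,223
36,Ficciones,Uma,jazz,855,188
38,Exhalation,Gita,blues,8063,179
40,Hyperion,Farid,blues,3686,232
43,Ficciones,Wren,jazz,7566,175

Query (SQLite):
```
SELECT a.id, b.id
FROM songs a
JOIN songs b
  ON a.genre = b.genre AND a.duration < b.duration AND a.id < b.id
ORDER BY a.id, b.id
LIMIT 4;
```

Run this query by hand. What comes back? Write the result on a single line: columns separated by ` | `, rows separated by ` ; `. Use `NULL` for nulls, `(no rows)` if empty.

Pairs (a,b) with same genre, a.duration < b.duration, a.id < b.id.
genre groups: blues:{22,33,38,40} jazz:{17,18,36,43} metal:{3,20,25,26,28,35}
Ordered by (a.id, b.id); first 4.

17 | 18 ; 17 | 36 ; 17 | 43 ; 18 | 36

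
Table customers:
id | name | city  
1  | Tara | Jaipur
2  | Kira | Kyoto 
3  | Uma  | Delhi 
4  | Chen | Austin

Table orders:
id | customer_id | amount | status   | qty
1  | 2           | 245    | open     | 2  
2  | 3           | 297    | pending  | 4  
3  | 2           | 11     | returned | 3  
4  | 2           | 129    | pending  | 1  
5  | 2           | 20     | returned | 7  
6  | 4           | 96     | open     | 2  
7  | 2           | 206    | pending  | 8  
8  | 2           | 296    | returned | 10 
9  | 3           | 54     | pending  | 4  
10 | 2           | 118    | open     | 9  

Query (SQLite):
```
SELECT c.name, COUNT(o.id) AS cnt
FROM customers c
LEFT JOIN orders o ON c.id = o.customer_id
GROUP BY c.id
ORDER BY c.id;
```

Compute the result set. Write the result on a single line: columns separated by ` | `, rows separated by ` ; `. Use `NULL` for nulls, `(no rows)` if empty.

LEFT JOIN keeps every customers row; unmatched ones get NULL for orders columns.
Group by customers.id and compute COUNT(o.id). COUNT(col) of an all-NULL group is 0.
  1: ids {—} → COUNT(o.id)=0
  2: ids {1, 3, 4, 5, 7, 8, 10} → COUNT(o.id)=7
  3: ids {2, 9} → COUNT(o.id)=2
  4: ids {6} → COUNT(o.id)=1

Tara | 0 ; Kira | 7 ; Uma | 2 ; Chen | 1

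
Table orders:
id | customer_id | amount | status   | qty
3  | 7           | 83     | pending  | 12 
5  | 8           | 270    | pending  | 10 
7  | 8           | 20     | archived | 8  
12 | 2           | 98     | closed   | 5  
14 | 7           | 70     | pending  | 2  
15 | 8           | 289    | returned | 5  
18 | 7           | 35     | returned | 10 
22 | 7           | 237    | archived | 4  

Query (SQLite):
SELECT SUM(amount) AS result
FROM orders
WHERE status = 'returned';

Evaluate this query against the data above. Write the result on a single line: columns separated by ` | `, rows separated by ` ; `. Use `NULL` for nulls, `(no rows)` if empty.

Rows where status='returned' → amount values: [289, 35].
SUM of non-NULL values = 324.

324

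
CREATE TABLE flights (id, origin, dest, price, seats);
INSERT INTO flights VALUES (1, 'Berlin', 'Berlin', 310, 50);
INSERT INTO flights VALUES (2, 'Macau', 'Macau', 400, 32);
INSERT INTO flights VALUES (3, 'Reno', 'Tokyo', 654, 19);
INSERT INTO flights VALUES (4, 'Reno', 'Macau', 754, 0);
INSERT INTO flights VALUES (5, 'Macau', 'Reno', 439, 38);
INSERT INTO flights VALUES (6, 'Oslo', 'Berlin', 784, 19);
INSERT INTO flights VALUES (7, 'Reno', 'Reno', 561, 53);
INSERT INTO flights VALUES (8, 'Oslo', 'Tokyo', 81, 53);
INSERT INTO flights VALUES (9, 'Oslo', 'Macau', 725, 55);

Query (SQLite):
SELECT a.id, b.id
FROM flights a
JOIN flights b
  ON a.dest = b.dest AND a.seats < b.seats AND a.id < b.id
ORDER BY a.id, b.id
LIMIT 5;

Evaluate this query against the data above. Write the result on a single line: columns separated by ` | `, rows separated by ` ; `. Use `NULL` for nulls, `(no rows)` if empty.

Pairs (a,b) with same dest, a.seats < b.seats, a.id < b.id.
dest groups: Berlin:{1,6} Macau:{2,4,9} Reno:{5,7} Tokyo:{3,8}
Ordered by (a.id, b.id); first 5.

2 | 9 ; 3 | 8 ; 4 | 9 ; 5 | 7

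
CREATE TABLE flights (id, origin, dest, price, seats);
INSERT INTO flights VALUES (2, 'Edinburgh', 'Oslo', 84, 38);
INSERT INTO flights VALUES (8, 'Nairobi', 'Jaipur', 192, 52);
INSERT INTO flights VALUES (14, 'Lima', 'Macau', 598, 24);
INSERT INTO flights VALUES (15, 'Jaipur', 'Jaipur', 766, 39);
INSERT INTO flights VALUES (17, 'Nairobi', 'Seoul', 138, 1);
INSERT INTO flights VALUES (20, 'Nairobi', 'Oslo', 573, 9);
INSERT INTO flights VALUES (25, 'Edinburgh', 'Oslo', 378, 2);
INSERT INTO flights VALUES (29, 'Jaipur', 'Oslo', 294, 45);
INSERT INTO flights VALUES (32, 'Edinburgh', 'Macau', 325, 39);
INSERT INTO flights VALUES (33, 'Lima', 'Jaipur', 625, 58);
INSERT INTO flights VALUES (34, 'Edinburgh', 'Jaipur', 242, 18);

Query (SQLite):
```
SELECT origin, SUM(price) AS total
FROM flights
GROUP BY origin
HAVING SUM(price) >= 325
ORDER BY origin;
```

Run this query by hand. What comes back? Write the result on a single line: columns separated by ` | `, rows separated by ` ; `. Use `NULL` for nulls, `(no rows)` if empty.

Edinburgh | 1029 ; Jaipur | 1060 ; Lima | 1223 ; Nairobi | 903

Partition flights by origin; compute SUM(price) within each group.
HAVING: keep groups where SUM(price) >= 325.
  Edinburgh: ids {2, 25, 32, 34} → SUM(price)=1029
  Jaipur: ids {15, 29} → SUM(price)=1060
  Lima: ids {14, 33} → SUM(price)=1223
  Nairobi: ids {8, 17, 20} → SUM(price)=903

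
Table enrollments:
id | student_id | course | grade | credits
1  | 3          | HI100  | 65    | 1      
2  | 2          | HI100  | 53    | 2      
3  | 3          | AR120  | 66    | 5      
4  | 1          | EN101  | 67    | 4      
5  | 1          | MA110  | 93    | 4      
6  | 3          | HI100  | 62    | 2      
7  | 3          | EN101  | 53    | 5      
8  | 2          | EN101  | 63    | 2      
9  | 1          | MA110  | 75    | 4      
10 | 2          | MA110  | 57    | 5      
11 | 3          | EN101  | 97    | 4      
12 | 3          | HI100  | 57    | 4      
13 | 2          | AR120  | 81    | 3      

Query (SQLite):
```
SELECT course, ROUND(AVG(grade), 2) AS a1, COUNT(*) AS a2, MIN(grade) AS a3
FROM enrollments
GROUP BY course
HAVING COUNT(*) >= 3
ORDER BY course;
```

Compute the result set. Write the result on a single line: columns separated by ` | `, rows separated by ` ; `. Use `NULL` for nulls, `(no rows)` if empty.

Group enrollments by course.
Per group compute: ROUND(AVG(grade), 2), COUNT(*), MIN(grade).
HAVING: drop groups with fewer than 3 rows.
  AR120: ids {3, 13} → ROUND(AVG(grade), 2)=73.5, COUNT(*)=2, MIN(grade)=66
  EN101: ids {4, 7, 8, 11} → ROUND(AVG(grade), 2)=70, COUNT(*)=4, MIN(grade)=53
  HI100: ids {1, 2, 6, 12} → ROUND(AVG(grade), 2)=59.25, COUNT(*)=4, MIN(grade)=53
  MA110: ids {5, 9, 10} → ROUND(AVG(grade), 2)=75, COUNT(*)=3, MIN(grade)=57

EN101 | 70 | 4 | 53 ; HI100 | 59.25 | 4 | 53 ; MA110 | 75 | 3 | 57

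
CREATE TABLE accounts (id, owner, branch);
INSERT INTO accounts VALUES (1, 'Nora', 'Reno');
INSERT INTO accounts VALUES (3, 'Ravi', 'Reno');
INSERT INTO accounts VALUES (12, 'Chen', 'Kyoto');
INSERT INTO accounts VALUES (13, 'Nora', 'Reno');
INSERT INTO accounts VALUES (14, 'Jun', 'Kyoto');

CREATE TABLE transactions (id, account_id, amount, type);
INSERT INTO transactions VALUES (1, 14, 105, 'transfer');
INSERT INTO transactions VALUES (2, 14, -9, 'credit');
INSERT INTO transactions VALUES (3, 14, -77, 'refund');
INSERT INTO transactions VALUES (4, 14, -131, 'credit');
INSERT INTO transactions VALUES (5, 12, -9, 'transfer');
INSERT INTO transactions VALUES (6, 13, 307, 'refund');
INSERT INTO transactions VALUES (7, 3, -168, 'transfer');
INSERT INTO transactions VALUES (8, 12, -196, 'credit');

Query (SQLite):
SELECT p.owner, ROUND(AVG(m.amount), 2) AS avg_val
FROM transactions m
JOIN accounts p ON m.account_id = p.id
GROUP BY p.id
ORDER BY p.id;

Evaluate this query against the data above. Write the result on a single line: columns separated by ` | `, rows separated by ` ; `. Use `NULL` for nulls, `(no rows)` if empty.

Join each transactions row to its accounts via account_id.
Group joined rows by accounts.id; compute ROUND(AVG(m.amount), 2) per group.
  3: ids {7} → ROUND(AVG(m.amount), 2)=-168
  12: ids {5, 8} → ROUND(AVG(m.amount), 2)=-102.5
  13: ids {6} → ROUND(AVG(m.amount), 2)=307
  14: ids {1, 2, 3, 4} → ROUND(AVG(m.amount), 2)=-28

Ravi | -168 ; Chen | -102.5 ; Nora | 307 ; Jun | -28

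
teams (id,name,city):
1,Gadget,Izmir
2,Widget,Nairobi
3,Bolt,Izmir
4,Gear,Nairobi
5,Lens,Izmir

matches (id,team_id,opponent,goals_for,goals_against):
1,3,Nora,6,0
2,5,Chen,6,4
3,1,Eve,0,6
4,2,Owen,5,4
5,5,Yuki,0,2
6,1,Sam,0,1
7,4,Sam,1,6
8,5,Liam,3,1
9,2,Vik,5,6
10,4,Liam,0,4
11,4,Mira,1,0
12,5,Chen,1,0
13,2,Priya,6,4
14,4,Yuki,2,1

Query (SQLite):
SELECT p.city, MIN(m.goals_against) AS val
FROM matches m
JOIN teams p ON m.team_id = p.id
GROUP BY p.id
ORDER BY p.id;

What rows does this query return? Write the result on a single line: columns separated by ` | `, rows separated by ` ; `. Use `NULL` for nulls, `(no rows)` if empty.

Izmir | 1 ; Nairobi | 4 ; Izmir | 0 ; Nairobi | 0 ; Izmir | 0

Join each matches row to its teams via team_id.
Group joined rows by teams.id; compute MIN(m.goals_against) per group.
  1: ids {3, 6} → MIN(m.goals_against)=1
  2: ids {4, 9, 13} → MIN(m.goals_against)=4
  3: ids {1} → MIN(m.goals_against)=0
  4: ids {7, 10, 11, 14} → MIN(m.goals_against)=0
  5: ids {2, 5, 8, 12} → MIN(m.goals_against)=0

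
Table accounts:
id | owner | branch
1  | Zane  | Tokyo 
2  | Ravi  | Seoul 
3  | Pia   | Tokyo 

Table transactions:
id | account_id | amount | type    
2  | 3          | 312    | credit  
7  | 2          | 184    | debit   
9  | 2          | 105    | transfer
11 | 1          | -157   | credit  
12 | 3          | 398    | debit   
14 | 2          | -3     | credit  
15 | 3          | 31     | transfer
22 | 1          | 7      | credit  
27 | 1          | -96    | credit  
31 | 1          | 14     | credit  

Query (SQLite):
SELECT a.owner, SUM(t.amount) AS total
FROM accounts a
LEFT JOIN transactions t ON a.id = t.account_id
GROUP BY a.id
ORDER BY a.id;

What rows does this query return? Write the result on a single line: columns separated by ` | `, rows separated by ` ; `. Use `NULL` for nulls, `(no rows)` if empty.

Zane | -232 ; Ravi | 286 ; Pia | 741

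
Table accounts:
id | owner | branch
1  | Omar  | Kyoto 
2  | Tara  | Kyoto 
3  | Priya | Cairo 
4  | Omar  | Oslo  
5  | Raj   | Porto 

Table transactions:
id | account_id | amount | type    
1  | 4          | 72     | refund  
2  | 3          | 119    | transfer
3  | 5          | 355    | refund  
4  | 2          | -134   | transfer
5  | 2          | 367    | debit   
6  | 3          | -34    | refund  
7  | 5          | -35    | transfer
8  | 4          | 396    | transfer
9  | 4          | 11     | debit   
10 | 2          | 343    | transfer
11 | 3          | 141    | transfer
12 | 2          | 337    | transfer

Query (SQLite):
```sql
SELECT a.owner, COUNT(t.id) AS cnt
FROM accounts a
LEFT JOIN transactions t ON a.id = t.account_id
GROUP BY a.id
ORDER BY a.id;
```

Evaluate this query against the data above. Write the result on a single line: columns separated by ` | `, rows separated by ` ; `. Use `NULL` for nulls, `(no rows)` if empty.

Omar | 0 ; Tara | 4 ; Priya | 3 ; Omar | 3 ; Raj | 2

LEFT JOIN keeps every accounts row; unmatched ones get NULL for transactions columns.
Group by accounts.id and compute COUNT(t.id). COUNT(col) of an all-NULL group is 0.
  1: ids {—} → COUNT(t.id)=0
  2: ids {4, 5, 10, 12} → COUNT(t.id)=4
  3: ids {2, 6, 11} → COUNT(t.id)=3
  4: ids {1, 8, 9} → COUNT(t.id)=3
  5: ids {3, 7} → COUNT(t.id)=2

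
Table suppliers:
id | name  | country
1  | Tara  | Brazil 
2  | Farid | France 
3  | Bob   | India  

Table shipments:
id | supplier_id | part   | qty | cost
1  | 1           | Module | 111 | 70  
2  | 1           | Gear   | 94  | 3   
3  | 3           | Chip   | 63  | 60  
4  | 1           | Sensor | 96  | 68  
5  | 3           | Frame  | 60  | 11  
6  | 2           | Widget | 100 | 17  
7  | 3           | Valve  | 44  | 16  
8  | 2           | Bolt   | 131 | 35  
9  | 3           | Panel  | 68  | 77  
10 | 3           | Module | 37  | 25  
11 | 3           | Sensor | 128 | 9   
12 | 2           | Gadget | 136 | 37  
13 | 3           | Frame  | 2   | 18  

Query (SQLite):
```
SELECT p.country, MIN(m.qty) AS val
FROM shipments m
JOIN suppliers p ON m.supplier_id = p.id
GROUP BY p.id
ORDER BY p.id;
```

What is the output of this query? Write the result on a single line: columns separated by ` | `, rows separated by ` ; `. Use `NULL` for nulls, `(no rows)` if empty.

Brazil | 94 ; France | 100 ; India | 2

Join each shipments row to its suppliers via supplier_id.
Group joined rows by suppliers.id; compute MIN(m.qty) per group.
  1: ids {1, 2, 4} → MIN(m.qty)=94
  2: ids {6, 8, 12} → MIN(m.qty)=100
  3: ids {3, 5, 7, 9, 10, 11, 13} → MIN(m.qty)=2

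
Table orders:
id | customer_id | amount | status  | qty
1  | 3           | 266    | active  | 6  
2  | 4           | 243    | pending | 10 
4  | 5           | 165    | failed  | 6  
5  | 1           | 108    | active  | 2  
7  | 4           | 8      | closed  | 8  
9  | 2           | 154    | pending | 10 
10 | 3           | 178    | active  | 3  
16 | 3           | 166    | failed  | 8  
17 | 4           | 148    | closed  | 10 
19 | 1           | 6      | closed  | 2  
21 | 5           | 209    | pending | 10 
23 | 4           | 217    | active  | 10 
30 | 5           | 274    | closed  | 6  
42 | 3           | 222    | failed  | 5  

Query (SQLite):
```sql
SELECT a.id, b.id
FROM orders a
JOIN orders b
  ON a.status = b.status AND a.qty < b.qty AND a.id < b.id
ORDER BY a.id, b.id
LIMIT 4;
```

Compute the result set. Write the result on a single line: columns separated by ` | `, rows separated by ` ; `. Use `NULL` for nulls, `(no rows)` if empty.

1 | 23 ; 4 | 16 ; 5 | 10 ; 5 | 23

Pairs (a,b) with same status, a.qty < b.qty, a.id < b.id.
status groups: active:{1,5,10,23} closed:{7,17,19,30} failed:{4,16,42} pending:{2,9,21}
Ordered by (a.id, b.id); first 4.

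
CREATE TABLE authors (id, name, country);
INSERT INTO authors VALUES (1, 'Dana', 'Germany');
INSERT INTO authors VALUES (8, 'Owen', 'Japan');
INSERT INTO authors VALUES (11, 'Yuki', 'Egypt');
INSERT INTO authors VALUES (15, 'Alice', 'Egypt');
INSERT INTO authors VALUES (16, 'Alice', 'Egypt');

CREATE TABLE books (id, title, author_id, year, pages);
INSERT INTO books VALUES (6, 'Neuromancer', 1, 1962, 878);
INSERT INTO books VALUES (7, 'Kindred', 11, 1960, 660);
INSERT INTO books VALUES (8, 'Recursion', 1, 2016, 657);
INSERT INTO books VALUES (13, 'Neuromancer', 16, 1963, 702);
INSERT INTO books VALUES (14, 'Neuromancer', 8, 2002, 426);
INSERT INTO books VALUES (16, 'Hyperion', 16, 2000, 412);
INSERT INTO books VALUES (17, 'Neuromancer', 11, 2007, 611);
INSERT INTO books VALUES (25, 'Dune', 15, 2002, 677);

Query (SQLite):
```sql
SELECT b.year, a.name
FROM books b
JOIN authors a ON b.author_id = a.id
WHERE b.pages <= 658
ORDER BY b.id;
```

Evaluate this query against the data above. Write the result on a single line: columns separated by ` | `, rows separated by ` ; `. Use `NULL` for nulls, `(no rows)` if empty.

2016 | Dana ; 2002 | Owen ; 2000 | Alice ; 2007 | Yuki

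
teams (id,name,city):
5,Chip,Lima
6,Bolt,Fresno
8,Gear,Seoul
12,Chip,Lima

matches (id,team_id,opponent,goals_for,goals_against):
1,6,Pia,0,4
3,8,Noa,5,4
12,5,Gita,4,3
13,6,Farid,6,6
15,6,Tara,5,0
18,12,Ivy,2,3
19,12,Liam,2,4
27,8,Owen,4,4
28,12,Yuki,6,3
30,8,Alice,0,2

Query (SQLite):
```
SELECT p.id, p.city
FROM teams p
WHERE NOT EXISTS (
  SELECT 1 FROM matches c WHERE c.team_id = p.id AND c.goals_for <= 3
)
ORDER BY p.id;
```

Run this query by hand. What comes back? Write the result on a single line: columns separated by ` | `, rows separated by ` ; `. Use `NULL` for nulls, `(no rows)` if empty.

5 | Lima

For each teams row, check whether any matches with matching team_id has goals_for <= 3.
Keep rows where that is false.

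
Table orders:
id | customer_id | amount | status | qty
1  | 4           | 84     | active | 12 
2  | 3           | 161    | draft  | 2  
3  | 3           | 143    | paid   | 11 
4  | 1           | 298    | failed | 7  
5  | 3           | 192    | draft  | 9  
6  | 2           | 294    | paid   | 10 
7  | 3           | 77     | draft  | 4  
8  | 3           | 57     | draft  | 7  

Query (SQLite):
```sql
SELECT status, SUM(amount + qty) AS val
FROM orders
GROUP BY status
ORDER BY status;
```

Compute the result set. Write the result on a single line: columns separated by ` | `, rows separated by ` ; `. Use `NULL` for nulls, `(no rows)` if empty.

active | 96 ; draft | 509 ; failed | 305 ; paid | 458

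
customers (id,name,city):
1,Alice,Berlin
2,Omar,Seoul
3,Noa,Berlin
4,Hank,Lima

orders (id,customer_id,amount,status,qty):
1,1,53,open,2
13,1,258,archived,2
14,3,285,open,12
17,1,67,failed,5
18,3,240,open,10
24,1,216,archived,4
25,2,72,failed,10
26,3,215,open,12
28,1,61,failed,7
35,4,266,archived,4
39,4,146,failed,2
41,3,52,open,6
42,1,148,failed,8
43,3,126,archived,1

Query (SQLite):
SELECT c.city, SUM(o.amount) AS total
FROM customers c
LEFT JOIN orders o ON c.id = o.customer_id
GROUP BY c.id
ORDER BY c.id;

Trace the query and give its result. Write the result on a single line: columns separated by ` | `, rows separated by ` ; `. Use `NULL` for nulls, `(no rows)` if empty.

LEFT JOIN keeps every customers row; unmatched ones get NULL for orders columns.
Group by customers.id and compute SUM(o.amount). SUM over an all-NULL group is NULL.
  1: ids {1, 13, 17, 24, 28, 42} → SUM(o.amount)=803
  2: ids {25} → SUM(o.amount)=72
  3: ids {14, 18, 26, 41, 43} → SUM(o.amount)=918
  4: ids {35, 39} → SUM(o.amount)=412

Berlin | 803 ; Seoul | 72 ; Berlin | 918 ; Lima | 412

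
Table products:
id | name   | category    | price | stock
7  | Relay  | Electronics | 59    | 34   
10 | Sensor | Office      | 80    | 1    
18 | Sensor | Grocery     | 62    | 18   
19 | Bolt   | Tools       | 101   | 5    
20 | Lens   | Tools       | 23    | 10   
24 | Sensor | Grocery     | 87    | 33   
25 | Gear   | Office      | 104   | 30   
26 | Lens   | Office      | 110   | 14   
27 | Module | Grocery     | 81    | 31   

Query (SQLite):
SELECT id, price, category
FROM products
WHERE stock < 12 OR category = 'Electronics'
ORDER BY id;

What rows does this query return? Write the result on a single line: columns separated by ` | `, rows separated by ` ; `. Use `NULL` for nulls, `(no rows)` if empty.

7 | 59 | Electronics ; 10 | 80 | Office ; 19 | 101 | Tools ; 20 | 23 | Tools

stock < 12: ids {10, 19, 20}
category = 'Electronics': ids {7}
Combine with OR.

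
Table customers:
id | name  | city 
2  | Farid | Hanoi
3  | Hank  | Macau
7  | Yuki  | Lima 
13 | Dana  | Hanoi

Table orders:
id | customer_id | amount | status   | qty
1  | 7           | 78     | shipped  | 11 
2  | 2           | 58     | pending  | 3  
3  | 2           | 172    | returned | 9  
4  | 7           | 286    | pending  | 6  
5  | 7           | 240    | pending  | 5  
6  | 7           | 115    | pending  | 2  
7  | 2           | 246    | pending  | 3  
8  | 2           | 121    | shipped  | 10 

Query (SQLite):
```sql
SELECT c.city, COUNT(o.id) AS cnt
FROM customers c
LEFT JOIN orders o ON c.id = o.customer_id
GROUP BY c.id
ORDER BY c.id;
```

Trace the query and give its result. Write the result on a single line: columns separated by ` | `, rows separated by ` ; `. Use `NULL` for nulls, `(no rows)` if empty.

Hanoi | 4 ; Macau | 0 ; Lima | 4 ; Hanoi | 0

LEFT JOIN keeps every customers row; unmatched ones get NULL for orders columns.
Group by customers.id and compute COUNT(o.id). COUNT(col) of an all-NULL group is 0.
  2: ids {2, 3, 7, 8} → COUNT(o.id)=4
  3: ids {—} → COUNT(o.id)=0
  7: ids {1, 4, 5, 6} → COUNT(o.id)=4
  13: ids {—} → COUNT(o.id)=0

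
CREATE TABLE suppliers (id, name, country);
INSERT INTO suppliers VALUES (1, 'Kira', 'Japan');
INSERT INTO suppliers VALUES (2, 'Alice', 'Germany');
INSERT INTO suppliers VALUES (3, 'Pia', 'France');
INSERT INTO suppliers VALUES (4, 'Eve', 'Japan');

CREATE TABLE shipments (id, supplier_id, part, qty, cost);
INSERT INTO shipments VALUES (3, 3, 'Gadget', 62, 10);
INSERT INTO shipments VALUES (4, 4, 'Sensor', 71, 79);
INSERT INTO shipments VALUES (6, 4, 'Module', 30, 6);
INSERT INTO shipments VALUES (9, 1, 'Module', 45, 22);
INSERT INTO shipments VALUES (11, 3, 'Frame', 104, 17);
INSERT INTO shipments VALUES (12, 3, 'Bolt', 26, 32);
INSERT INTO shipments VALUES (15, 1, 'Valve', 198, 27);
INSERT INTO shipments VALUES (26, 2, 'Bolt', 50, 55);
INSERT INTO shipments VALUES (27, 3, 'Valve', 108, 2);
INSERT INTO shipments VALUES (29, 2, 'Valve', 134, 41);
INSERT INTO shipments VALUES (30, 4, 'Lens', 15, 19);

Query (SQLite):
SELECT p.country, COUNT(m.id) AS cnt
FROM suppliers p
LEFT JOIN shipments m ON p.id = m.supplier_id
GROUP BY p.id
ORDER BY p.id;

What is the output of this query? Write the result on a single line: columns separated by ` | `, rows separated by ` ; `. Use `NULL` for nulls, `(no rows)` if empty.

LEFT JOIN keeps every suppliers row; unmatched ones get NULL for shipments columns.
Group by suppliers.id and compute COUNT(m.id). COUNT(col) of an all-NULL group is 0.
  1: ids {9, 15} → COUNT(m.id)=2
  2: ids {26, 29} → COUNT(m.id)=2
  3: ids {3, 11, 12, 27} → COUNT(m.id)=4
  4: ids {4, 6, 30} → COUNT(m.id)=3

Japan | 2 ; Germany | 2 ; France | 4 ; Japan | 3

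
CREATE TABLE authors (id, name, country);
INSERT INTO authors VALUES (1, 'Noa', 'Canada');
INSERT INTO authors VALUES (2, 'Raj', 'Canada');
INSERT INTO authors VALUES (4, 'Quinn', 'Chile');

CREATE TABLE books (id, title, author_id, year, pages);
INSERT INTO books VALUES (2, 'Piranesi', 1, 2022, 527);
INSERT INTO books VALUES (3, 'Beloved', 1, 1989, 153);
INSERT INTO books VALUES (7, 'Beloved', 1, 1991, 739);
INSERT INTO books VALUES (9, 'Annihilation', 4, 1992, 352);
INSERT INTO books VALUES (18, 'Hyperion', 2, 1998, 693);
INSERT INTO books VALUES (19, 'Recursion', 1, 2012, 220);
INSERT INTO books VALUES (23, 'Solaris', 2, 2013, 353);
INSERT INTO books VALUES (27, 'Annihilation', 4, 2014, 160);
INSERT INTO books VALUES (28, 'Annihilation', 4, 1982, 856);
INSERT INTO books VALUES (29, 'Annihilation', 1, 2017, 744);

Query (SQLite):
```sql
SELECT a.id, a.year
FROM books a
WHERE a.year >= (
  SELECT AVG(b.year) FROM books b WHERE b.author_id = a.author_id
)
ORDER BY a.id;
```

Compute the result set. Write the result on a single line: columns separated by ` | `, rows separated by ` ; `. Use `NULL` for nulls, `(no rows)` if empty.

For each books row a, compute AVG(year) over rows sharing a.author_id.
Keep row a if a.year >= that per-group AVG.
  author_id=1: AVG(year) = 2006.2
  author_id=2: AVG(year) = 2005.5
  author_id=4: AVG(year) = 1996.0

2 | 2022 ; 19 | 2012 ; 23 | 2013 ; 27 | 2014 ; 29 | 2017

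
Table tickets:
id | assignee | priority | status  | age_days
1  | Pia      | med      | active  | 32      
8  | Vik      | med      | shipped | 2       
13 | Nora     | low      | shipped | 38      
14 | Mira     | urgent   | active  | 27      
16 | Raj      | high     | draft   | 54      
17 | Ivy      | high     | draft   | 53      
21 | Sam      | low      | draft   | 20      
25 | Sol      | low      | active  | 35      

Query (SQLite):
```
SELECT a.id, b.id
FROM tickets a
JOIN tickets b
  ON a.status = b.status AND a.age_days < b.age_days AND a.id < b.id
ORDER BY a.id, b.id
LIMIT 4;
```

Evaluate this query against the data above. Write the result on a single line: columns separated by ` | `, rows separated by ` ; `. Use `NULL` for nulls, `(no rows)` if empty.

1 | 25 ; 8 | 13 ; 14 | 25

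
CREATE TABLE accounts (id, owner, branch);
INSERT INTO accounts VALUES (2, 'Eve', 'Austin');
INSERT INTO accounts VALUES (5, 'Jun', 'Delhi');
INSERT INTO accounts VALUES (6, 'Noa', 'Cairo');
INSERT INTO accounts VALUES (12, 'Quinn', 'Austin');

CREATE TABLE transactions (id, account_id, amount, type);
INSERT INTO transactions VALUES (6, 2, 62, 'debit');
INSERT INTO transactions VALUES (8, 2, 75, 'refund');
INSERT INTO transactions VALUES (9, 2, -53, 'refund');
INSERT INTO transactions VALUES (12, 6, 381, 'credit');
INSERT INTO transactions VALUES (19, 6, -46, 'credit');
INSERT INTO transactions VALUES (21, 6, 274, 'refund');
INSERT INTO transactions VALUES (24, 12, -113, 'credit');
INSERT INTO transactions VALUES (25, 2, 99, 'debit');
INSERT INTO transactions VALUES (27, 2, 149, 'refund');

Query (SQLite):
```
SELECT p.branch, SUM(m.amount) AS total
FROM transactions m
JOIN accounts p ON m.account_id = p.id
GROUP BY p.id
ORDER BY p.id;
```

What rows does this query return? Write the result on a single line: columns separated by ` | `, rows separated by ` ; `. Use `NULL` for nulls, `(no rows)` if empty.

Austin | 332 ; Cairo | 609 ; Austin | -113

Join each transactions row to its accounts via account_id.
Group joined rows by accounts.id; compute SUM(m.amount) per group.
  2: ids {6, 8, 9, 25, 27} → SUM(m.amount)=332
  6: ids {12, 19, 21} → SUM(m.amount)=609
  12: ids {24} → SUM(m.amount)=-113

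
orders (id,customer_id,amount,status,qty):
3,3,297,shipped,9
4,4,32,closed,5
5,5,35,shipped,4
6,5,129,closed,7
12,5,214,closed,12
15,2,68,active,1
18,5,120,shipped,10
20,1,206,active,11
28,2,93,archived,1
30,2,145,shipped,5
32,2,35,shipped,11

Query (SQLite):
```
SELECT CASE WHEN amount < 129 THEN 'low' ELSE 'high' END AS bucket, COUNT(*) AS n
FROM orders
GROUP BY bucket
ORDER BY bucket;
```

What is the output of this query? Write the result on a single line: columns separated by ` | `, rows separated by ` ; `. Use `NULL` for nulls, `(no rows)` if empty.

Bucket rows by amount < 129 → 'low' else 'high'; count each bucket.

high | 5 ; low | 6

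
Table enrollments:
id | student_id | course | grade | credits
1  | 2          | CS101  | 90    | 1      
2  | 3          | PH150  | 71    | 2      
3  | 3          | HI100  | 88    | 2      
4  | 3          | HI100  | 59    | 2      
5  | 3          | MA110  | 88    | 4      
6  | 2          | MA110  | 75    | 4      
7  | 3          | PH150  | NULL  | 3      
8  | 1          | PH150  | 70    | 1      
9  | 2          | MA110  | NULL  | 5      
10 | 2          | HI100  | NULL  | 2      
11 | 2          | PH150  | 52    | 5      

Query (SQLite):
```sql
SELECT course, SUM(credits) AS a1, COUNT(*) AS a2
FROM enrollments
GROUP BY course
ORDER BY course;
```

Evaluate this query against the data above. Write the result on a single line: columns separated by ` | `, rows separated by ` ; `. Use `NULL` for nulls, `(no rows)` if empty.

CS101 | 1 | 1 ; HI100 | 6 | 3 ; MA110 | 13 | 3 ; PH150 | 11 | 4

Group enrollments by course.
Per group compute: SUM(credits), COUNT(*).
  CS101: ids {1} → SUM(credits)=1, COUNT(*)=1
  HI100: ids {3, 4, 10} → SUM(credits)=6, COUNT(*)=3
  MA110: ids {5, 6, 9} → SUM(credits)=13, COUNT(*)=3
  PH150: ids {2, 7, 8, 11} → SUM(credits)=11, COUNT(*)=4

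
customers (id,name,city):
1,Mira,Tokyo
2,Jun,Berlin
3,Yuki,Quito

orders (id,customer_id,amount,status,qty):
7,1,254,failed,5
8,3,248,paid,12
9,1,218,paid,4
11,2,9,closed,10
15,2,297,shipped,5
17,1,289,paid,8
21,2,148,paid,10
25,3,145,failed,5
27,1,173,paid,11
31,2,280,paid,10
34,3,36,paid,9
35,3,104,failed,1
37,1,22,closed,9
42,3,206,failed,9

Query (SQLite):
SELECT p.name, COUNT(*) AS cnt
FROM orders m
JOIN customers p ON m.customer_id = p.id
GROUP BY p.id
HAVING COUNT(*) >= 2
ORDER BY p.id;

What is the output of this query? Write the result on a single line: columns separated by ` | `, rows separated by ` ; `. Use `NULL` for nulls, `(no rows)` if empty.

Mira | 5 ; Jun | 4 ; Yuki | 5

Join each orders row to its customers via customer_id.
Group joined rows by customers.id; compute COUNT(*) per group.
HAVING: keep groups with count ≥ 2.
  1: ids {7, 9, 17, 27, 37} → COUNT(*)=5
  2: ids {11, 15, 21, 31} → COUNT(*)=4
  3: ids {8, 25, 34, 35, 42} → COUNT(*)=5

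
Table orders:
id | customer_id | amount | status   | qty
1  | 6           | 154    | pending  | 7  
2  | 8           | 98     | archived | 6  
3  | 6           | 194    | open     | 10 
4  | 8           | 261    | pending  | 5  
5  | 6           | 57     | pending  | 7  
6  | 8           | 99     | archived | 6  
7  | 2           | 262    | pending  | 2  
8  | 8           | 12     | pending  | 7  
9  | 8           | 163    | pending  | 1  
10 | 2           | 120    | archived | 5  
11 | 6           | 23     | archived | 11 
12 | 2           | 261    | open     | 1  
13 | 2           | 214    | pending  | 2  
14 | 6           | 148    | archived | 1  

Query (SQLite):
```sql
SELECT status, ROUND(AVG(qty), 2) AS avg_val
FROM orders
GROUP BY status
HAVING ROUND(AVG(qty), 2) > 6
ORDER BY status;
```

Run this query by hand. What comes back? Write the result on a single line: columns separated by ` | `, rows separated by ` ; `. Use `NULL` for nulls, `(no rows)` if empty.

Partition orders by status; compute ROUND(AVG(qty), 2) within each group.
HAVING: keep groups where ROUND(AVG(qty), 2) > 6.
  archived: ids {2, 6, 10, 11, 14} → ROUND(AVG(qty), 2)=5.8
  open: ids {3, 12} → ROUND(AVG(qty), 2)=5.5
  pending: ids {1, 4, 5, 7, 8, 9, 13} → ROUND(AVG(qty), 2)=4.43

(no rows)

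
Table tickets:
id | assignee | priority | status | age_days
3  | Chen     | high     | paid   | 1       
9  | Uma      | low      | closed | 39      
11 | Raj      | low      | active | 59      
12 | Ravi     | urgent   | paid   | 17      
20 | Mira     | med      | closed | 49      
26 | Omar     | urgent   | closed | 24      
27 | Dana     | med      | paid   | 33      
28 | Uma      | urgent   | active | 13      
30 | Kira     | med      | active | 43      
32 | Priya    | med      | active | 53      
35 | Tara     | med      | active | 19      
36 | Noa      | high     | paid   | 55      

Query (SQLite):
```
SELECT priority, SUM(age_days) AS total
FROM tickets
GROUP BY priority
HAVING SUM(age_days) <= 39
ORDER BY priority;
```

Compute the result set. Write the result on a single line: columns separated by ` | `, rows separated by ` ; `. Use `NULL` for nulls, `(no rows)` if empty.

Partition tickets by priority; compute SUM(age_days) within each group.
HAVING: keep groups where SUM(age_days) <= 39.
  high: ids {3, 36} → SUM(age_days)=56
  low: ids {9, 11} → SUM(age_days)=98
  med: ids {20, 27, 30, 32, 35} → SUM(age_days)=197
  urgent: ids {12, 26, 28} → SUM(age_days)=54

(no rows)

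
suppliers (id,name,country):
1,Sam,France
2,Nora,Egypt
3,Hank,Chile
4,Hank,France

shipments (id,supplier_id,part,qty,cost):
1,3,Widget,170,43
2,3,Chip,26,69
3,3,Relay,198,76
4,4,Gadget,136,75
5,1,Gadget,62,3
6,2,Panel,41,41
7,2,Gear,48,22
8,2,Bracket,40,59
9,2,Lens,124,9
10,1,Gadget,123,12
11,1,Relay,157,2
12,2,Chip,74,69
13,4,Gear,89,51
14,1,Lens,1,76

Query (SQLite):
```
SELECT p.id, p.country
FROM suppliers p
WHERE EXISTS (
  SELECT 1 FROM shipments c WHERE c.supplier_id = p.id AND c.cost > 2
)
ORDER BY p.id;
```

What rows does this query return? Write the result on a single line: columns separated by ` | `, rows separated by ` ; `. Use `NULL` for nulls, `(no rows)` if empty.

1 | France ; 2 | Egypt ; 3 | Chile ; 4 | France

For each suppliers row, check whether any shipments with matching supplier_id has cost > 2.
Keep rows where that is true.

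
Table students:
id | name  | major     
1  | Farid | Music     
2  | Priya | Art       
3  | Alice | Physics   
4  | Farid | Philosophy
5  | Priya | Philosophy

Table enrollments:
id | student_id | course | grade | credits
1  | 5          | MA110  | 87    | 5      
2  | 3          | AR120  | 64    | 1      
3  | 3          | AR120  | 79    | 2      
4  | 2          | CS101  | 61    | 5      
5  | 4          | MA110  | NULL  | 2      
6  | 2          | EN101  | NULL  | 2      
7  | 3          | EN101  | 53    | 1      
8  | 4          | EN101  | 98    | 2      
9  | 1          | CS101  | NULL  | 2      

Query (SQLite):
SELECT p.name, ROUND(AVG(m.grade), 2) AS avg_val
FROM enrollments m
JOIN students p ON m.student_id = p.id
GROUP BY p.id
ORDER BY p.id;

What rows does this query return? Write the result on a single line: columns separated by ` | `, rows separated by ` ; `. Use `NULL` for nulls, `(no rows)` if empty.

Farid | NULL ; Priya | 61 ; Alice | 65.33 ; Farid | 98 ; Priya | 87

Join each enrollments row to its students via student_id.
Group joined rows by students.id; compute ROUND(AVG(m.grade), 2) per group.
  1: ids {9} → ROUND(AVG(m.grade), 2)=NULL
  2: ids {4, 6} → ROUND(AVG(m.grade), 2)=61
  3: ids {2, 3, 7} → ROUND(AVG(m.grade), 2)=65.33
  4: ids {5, 8} → ROUND(AVG(m.grade), 2)=98
  5: ids {1} → ROUND(AVG(m.grade), 2)=87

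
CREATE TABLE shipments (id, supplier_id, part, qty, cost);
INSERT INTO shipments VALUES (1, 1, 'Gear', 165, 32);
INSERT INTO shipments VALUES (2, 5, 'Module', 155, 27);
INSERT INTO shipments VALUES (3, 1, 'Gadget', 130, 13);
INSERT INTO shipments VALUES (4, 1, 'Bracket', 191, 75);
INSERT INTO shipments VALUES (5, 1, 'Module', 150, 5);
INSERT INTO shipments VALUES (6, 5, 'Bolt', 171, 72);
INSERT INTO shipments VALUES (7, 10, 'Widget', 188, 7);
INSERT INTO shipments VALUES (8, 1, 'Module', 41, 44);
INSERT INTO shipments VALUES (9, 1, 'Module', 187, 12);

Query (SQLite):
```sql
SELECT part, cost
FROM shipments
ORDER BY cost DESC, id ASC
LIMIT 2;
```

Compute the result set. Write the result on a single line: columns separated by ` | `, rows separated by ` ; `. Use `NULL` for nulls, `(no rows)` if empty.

Sort by cost desc, tiebreak id asc: (75, id=4), (72, id=6), (44, id=8), (32, id=1), (27, id=2) …. Take first 2.

Bracket | 75 ; Bolt | 72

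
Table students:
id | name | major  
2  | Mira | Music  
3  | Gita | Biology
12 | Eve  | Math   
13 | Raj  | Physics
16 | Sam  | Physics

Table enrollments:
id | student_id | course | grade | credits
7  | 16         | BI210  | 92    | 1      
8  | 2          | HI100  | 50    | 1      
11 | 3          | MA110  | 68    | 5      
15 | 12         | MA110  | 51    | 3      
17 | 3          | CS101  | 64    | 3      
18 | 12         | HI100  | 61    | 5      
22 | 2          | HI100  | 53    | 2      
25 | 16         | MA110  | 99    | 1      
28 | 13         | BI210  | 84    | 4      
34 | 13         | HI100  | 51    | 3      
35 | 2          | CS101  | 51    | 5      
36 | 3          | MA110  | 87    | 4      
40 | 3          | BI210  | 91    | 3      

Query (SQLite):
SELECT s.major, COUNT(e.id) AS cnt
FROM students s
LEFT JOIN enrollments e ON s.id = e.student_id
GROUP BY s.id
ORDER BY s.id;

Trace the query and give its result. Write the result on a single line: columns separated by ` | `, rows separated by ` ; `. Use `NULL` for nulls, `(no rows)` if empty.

Music | 3 ; Biology | 4 ; Math | 2 ; Physics | 2 ; Physics | 2

LEFT JOIN keeps every students row; unmatched ones get NULL for enrollments columns.
Group by students.id and compute COUNT(e.id). COUNT(col) of an all-NULL group is 0.
  2: ids {8, 22, 35} → COUNT(e.id)=3
  3: ids {11, 17, 36, 40} → COUNT(e.id)=4
  12: ids {15, 18} → COUNT(e.id)=2
  13: ids {28, 34} → COUNT(e.id)=2
  16: ids {7, 25} → COUNT(e.id)=2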